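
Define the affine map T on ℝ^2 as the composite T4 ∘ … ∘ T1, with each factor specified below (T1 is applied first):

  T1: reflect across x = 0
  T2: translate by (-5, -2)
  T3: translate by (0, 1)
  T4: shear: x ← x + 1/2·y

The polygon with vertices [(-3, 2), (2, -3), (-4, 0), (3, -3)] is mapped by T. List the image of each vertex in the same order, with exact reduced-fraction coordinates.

image vertices: (-3/2, 1), (-9, -4), (-3/2, -1), (-10, -4)

T1 reflect across x = 0: (-3, 2) → (3, 2); (2, -3) → (-2, -3); (-4, 0) → (4, 0); (3, -3) → (-3, -3)
T2 translate by (-5, -2): (3, 2) → (-2, 0); (-2, -3) → (-7, -5); (4, 0) → (-1, -2); (-3, -3) → (-8, -5)
T3 translate by (0, 1): (-2, 0) → (-2, 1); (-7, -5) → (-7, -4); (-1, -2) → (-1, -1); (-8, -5) → (-8, -4)
T4 shear: x ← x + 1/2·y: (-2, 1) → (-3/2, 1); (-7, -4) → (-9, -4); (-1, -1) → (-3/2, -1); (-8, -4) → (-10, -4)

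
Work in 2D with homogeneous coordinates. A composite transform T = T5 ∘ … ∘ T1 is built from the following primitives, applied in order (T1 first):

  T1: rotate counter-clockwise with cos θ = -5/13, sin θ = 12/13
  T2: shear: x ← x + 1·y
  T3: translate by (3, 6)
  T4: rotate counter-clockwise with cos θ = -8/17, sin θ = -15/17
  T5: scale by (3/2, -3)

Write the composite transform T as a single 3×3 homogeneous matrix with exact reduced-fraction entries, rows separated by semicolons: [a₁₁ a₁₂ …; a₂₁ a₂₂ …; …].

T1 = [-5/13 -12/13 0; 12/13 -5/13 0; 0 0 1]
T2·T1 = [7/13 -17/13 0; 12/13 -5/13 0; 0 0 1]
T3·…·T1 = [7/13 -17/13 3; 12/13 -5/13 6; 0 0 1]
T4·…·T1 = [124/221 61/221 66/17; -201/221 295/221 -93/17; 0 0 1]
T5·…·T1 = [186/221 183/442 99/17; 603/221 -885/221 279/17; 0 0 1]

T = [186/221 183/442 99/17; 603/221 -885/221 279/17; 0 0 1]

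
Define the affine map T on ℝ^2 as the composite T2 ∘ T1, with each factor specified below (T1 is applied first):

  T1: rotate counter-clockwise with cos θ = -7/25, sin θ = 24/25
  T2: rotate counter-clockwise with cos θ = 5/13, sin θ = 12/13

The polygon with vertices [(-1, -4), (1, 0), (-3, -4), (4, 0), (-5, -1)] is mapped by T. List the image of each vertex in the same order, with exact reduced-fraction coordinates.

T1 rotate counter-clockwise with cos θ = -7/25, sin θ = 24/25: (-1, -4) → (103/25, 4/25); (1, 0) → (-7/25, 24/25); (-3, -4) → (117/25, -44/25); (4, 0) → (-28/25, 96/25); (-5, -1) → (59/25, -113/25)
T2 rotate counter-clockwise with cos θ = 5/13, sin θ = 12/13: (103/25, 4/25) → (467/325, 1256/325); (-7/25, 24/25) → (-323/325, 36/325); (117/25, -44/25) → (1113/325, 1184/325); (-28/25, 96/25) → (-1292/325, 144/325); (59/25, -113/25) → (127/25, 11/25)

image vertices: (467/325, 1256/325), (-323/325, 36/325), (1113/325, 1184/325), (-1292/325, 144/325), (127/25, 11/25)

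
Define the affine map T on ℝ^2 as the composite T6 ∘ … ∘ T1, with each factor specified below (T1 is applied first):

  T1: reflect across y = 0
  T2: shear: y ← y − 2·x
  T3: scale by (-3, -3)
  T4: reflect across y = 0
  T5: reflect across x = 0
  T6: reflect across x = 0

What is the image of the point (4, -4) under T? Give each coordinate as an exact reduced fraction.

T1 reflect across y = 0: (4, -4) → (4, 4)
T2 shear: y ← y − 2·x: (4, 4) → (4, -4)
T3 scale by (-3, -3): (4, -4) → (-12, 12)
T4 reflect across y = 0: (-12, 12) → (-12, -12)
T5 reflect across x = 0: (-12, -12) → (12, -12)
T6 reflect across x = 0: (12, -12) → (-12, -12)

T(p) = (-12, -12)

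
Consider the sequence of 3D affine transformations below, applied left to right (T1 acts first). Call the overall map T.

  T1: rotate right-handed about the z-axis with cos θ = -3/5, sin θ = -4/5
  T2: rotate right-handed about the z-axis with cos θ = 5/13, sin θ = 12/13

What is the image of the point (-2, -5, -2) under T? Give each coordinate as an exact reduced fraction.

T1 rotate right-handed about the z-axis with cos θ = -3/5, sin θ = -4/5: (-2, -5, -2) → (-14/5, 23/5, -2)
T2 rotate right-handed about the z-axis with cos θ = 5/13, sin θ = 12/13: (-14/5, 23/5, -2) → (-346/65, -53/65, -2)

T(p) = (-346/65, -53/65, -2)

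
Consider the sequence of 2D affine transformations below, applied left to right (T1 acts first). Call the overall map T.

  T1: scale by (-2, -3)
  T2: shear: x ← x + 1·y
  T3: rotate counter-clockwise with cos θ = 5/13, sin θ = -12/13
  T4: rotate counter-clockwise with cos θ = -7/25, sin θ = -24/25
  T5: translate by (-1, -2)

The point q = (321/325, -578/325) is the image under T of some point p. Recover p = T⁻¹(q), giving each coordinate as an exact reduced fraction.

p = (1, 0)

T1 = [-2 0 0; 0 -3 0; 0 0 1]
T2·T1 = [-2 -3 0; 0 -3 0; 0 0 1]
T3·…·T1 = [-10/13 -51/13 0; 24/13 21/13 0; 0 0 1]
T4·…·T1 = [646/325 861/325 0; 72/325 1077/325 0; 0 0 1]
T5·…·T1 = [646/325 861/325 -1; 72/325 1077/325 -2; 0 0 1]
det M = 6; M⁻¹ = [359/650 -287/650 -43/130; -12/325 323/975 122/195; 0 0 1]
M⁻¹ · (321/325, -578/325)ᵀ = (1, 0)ᵀ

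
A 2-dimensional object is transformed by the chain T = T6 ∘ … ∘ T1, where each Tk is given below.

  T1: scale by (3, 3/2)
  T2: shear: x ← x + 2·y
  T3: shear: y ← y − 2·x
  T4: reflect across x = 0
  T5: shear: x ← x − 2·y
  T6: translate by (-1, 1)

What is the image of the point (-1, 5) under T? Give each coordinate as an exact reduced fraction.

T1 scale by (3, 3/2): (-1, 5) → (-3, 15/2)
T2 shear: x ← x + 2·y: (-3, 15/2) → (12, 15/2)
T3 shear: y ← y − 2·x: (12, 15/2) → (12, -33/2)
T4 reflect across x = 0: (12, -33/2) → (-12, -33/2)
T5 shear: x ← x − 2·y: (-12, -33/2) → (21, -33/2)
T6 translate by (-1, 1): (21, -33/2) → (20, -31/2)

T(p) = (20, -31/2)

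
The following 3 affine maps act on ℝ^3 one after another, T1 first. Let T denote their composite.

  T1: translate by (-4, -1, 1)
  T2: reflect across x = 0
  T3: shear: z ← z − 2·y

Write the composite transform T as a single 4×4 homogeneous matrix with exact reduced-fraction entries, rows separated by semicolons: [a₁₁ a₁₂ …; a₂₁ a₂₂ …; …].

T1 = [1 0 0 -4; 0 1 0 -1; 0 0 1 1; 0 0 0 1]
T2·T1 = [-1 0 0 4; 0 1 0 -1; 0 0 1 1; 0 0 0 1]
T3·…·T1 = [-1 0 0 4; 0 1 0 -1; 0 -2 1 3; 0 0 0 1]

T = [-1 0 0 4; 0 1 0 -1; 0 -2 1 3; 0 0 0 1]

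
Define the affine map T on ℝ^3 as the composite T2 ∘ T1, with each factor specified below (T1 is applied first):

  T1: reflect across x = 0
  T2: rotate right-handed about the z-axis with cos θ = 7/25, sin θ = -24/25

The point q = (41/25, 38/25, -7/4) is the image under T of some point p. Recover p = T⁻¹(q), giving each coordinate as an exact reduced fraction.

T1 = [-1 0 0 0; 0 1 0 0; 0 0 1 0; 0 0 0 1]
T2·T1 = [-7/25 24/25 0 0; 24/25 7/25 0 0; 0 0 1 0; 0 0 0 1]
det M = -1; M⁻¹ = [-7/25 24/25 0 0; 24/25 7/25 0 0; 0 0 1 0; 0 0 0 1]
M⁻¹ · (41/25, 38/25, -7/4)ᵀ = (1, 2, -7/4)ᵀ

p = (1, 2, -7/4)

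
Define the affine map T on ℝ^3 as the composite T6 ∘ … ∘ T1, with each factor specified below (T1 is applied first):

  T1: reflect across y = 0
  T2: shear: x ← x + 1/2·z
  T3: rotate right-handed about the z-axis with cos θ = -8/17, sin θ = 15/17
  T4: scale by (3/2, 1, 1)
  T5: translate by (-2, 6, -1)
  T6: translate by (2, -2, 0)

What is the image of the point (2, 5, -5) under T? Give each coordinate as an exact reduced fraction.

T(p) = (237/34, 201/34, -6)

T1 reflect across y = 0: (2, 5, -5) → (2, -5, -5)
T2 shear: x ← x + 1/2·z: (2, -5, -5) → (-1/2, -5, -5)
T3 rotate right-handed about the z-axis with cos θ = -8/17, sin θ = 15/17: (-1/2, -5, -5) → (79/17, 65/34, -5)
T4 scale by (3/2, 1, 1): (79/17, 65/34, -5) → (237/34, 65/34, -5)
T5 translate by (-2, 6, -1): (237/34, 65/34, -5) → (169/34, 269/34, -6)
T6 translate by (2, -2, 0): (169/34, 269/34, -6) → (237/34, 201/34, -6)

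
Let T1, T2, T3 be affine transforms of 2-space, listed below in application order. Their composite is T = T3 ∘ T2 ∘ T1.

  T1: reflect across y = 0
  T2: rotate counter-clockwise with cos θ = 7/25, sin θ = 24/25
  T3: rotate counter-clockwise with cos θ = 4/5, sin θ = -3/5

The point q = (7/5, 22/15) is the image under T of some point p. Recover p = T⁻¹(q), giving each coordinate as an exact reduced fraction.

T1 = [1 0 0; 0 -1 0; 0 0 1]
T2·T1 = [7/25 24/25 0; 24/25 -7/25 0; 0 0 1]
T3·…·T1 = [4/5 3/5 0; 3/5 -4/5 0; 0 0 1]
det M = -1; M⁻¹ = [4/5 3/5 0; 3/5 -4/5 0; 0 0 1]
M⁻¹ · (7/5, 22/15)ᵀ = (2, -1/3)ᵀ

p = (2, -1/3)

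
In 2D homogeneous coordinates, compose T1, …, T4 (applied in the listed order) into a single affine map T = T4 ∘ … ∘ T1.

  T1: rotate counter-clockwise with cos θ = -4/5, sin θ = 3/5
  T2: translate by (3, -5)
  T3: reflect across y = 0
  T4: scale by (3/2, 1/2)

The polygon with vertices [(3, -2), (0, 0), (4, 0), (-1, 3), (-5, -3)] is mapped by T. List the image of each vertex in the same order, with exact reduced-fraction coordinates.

image vertices: (27/10, 4/5), (9/2, 5/2), (-3/10, 13/10), (3, 4), (66/5, 14/5)

T1 rotate counter-clockwise with cos θ = -4/5, sin θ = 3/5: (3, -2) → (-6/5, 17/5); (0, 0) → (0, 0); (4, 0) → (-16/5, 12/5); (-1, 3) → (-1, -3); (-5, -3) → (29/5, -3/5)
T2 translate by (3, -5): (-6/5, 17/5) → (9/5, -8/5); (0, 0) → (3, -5); (-16/5, 12/5) → (-1/5, -13/5); (-1, -3) → (2, -8); (29/5, -3/5) → (44/5, -28/5)
T3 reflect across y = 0: (9/5, -8/5) → (9/5, 8/5); (3, -5) → (3, 5); (-1/5, -13/5) → (-1/5, 13/5); (2, -8) → (2, 8); (44/5, -28/5) → (44/5, 28/5)
T4 scale by (3/2, 1/2): (9/5, 8/5) → (27/10, 4/5); (3, 5) → (9/2, 5/2); (-1/5, 13/5) → (-3/10, 13/10); (2, 8) → (3, 4); (44/5, 28/5) → (66/5, 14/5)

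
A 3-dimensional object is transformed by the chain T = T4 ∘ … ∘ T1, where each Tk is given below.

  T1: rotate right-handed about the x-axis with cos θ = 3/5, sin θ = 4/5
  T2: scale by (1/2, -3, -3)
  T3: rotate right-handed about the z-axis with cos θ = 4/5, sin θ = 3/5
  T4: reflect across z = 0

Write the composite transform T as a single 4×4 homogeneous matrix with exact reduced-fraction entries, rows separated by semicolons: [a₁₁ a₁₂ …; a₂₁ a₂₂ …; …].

T1 = [1 0 0 0; 0 3/5 -4/5 0; 0 4/5 3/5 0; 0 0 0 1]
T2·T1 = [1/2 0 0 0; 0 -9/5 12/5 0; 0 -12/5 -9/5 0; 0 0 0 1]
T3·…·T1 = [2/5 27/25 -36/25 0; 3/10 -36/25 48/25 0; 0 -12/5 -9/5 0; 0 0 0 1]
T4·…·T1 = [2/5 27/25 -36/25 0; 3/10 -36/25 48/25 0; 0 12/5 9/5 0; 0 0 0 1]

T = [2/5 27/25 -36/25 0; 3/10 -36/25 48/25 0; 0 12/5 9/5 0; 0 0 0 1]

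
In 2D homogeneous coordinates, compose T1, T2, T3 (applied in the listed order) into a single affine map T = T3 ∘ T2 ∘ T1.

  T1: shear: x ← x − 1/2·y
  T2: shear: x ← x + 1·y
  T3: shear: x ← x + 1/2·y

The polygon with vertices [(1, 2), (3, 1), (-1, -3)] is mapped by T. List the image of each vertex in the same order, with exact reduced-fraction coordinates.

T1 shear: x ← x − 1/2·y: (1, 2) → (0, 2); (3, 1) → (5/2, 1); (-1, -3) → (1/2, -3)
T2 shear: x ← x + 1·y: (0, 2) → (2, 2); (5/2, 1) → (7/2, 1); (1/2, -3) → (-5/2, -3)
T3 shear: x ← x + 1/2·y: (2, 2) → (3, 2); (7/2, 1) → (4, 1); (-5/2, -3) → (-4, -3)

image vertices: (3, 2), (4, 1), (-4, -3)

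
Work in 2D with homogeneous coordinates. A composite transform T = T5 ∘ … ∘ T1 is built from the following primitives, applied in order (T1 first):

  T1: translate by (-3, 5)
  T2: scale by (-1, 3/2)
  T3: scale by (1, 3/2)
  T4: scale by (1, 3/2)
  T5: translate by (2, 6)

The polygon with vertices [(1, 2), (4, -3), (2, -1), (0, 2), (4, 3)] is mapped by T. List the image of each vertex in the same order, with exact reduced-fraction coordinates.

T1 translate by (-3, 5): (1, 2) → (-2, 7); (4, -3) → (1, 2); (2, -1) → (-1, 4); (0, 2) → (-3, 7); (4, 3) → (1, 8)
T2 scale by (-1, 3/2): (-2, 7) → (2, 21/2); (1, 2) → (-1, 3); (-1, 4) → (1, 6); (-3, 7) → (3, 21/2); (1, 8) → (-1, 12)
T3 scale by (1, 3/2): (2, 21/2) → (2, 63/4); (-1, 3) → (-1, 9/2); (1, 6) → (1, 9); (3, 21/2) → (3, 63/4); (-1, 12) → (-1, 18)
T4 scale by (1, 3/2): (2, 63/4) → (2, 189/8); (-1, 9/2) → (-1, 27/4); (1, 9) → (1, 27/2); (3, 63/4) → (3, 189/8); (-1, 18) → (-1, 27)
T5 translate by (2, 6): (2, 189/8) → (4, 237/8); (-1, 27/4) → (1, 51/4); (1, 27/2) → (3, 39/2); (3, 189/8) → (5, 237/8); (-1, 27) → (1, 33)

image vertices: (4, 237/8), (1, 51/4), (3, 39/2), (5, 237/8), (1, 33)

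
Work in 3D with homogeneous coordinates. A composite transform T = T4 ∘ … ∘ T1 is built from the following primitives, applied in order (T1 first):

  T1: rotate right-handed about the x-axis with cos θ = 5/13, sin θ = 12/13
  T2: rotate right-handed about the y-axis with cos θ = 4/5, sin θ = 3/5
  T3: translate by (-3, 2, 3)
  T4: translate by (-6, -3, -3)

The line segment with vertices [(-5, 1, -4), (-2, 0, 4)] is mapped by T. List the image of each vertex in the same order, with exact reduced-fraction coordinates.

T1 rotate right-handed about the x-axis with cos θ = 5/13, sin θ = 12/13: (-5, 1, -4) → (-5, 53/13, -8/13); (-2, 0, 4) → (-2, -48/13, 20/13)
T2 rotate right-handed about the y-axis with cos θ = 4/5, sin θ = 3/5: (-5, 53/13, -8/13) → (-284/65, 53/13, 163/65); (-2, -48/13, 20/13) → (-44/65, -48/13, 158/65)
T3 translate by (-3, 2, 3): (-284/65, 53/13, 163/65) → (-479/65, 79/13, 358/65); (-44/65, -48/13, 158/65) → (-239/65, -22/13, 353/65)
T4 translate by (-6, -3, -3): (-479/65, 79/13, 358/65) → (-869/65, 40/13, 163/65); (-239/65, -22/13, 353/65) → (-629/65, -61/13, 158/65)

image vertices: (-869/65, 40/13, 163/65), (-629/65, -61/13, 158/65)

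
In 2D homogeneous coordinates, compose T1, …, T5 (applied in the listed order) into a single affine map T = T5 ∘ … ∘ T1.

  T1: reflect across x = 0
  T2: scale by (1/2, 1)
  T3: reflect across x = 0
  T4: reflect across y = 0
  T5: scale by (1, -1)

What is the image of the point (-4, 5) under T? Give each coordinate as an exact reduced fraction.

T1 reflect across x = 0: (-4, 5) → (4, 5)
T2 scale by (1/2, 1): (4, 5) → (2, 5)
T3 reflect across x = 0: (2, 5) → (-2, 5)
T4 reflect across y = 0: (-2, 5) → (-2, -5)
T5 scale by (1, -1): (-2, -5) → (-2, 5)

T(p) = (-2, 5)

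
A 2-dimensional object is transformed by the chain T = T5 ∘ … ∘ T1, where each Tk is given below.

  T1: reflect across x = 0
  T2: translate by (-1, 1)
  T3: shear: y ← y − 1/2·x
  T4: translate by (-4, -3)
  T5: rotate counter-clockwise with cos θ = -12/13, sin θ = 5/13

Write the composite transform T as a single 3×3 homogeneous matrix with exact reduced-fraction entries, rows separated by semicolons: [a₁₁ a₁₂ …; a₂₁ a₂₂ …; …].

T = [19/26 -5/13 135/26; -11/13 -12/13 -7/13; 0 0 1]

T1 = [-1 0 0; 0 1 0; 0 0 1]
T2·T1 = [-1 0 -1; 0 1 1; 0 0 1]
T3·…·T1 = [-1 0 -1; 1/2 1 3/2; 0 0 1]
T4·…·T1 = [-1 0 -5; 1/2 1 -3/2; 0 0 1]
T5·…·T1 = [19/26 -5/13 135/26; -11/13 -12/13 -7/13; 0 0 1]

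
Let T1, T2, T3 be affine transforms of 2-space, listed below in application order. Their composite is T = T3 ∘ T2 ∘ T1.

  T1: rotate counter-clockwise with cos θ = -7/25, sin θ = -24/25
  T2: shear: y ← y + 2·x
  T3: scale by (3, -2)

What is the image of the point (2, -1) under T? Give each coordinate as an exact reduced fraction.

T(p) = (-114/25, 234/25)

T1 rotate counter-clockwise with cos θ = -7/25, sin θ = -24/25: (2, -1) → (-38/25, -41/25)
T2 shear: y ← y + 2·x: (-38/25, -41/25) → (-38/25, -117/25)
T3 scale by (3, -2): (-38/25, -117/25) → (-114/25, 234/25)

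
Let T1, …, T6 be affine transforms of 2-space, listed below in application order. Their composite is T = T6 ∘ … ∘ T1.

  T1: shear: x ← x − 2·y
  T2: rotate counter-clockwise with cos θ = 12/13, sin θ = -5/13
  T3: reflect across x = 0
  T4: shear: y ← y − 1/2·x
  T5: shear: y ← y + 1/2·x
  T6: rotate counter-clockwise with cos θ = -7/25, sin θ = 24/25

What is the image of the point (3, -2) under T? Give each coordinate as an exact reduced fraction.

T(p) = (1934/325, -1363/325)

T1 shear: x ← x − 2·y: (3, -2) → (7, -2)
T2 rotate counter-clockwise with cos θ = 12/13, sin θ = -5/13: (7, -2) → (74/13, -59/13)
T3 reflect across x = 0: (74/13, -59/13) → (-74/13, -59/13)
T4 shear: y ← y − 1/2·x: (-74/13, -59/13) → (-74/13, -22/13)
T5 shear: y ← y + 1/2·x: (-74/13, -22/13) → (-74/13, -59/13)
T6 rotate counter-clockwise with cos θ = -7/25, sin θ = 24/25: (-74/13, -59/13) → (1934/325, -1363/325)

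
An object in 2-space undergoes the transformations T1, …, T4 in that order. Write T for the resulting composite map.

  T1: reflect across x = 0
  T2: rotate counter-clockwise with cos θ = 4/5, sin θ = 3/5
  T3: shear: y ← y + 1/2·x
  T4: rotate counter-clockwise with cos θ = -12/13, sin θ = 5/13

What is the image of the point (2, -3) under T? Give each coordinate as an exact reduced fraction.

T(p) = (151/130, 43/13)

T1 reflect across x = 0: (2, -3) → (-2, -3)
T2 rotate counter-clockwise with cos θ = 4/5, sin θ = 3/5: (-2, -3) → (1/5, -18/5)
T3 shear: y ← y + 1/2·x: (1/5, -18/5) → (1/5, -7/2)
T4 rotate counter-clockwise with cos θ = -12/13, sin θ = 5/13: (1/5, -7/2) → (151/130, 43/13)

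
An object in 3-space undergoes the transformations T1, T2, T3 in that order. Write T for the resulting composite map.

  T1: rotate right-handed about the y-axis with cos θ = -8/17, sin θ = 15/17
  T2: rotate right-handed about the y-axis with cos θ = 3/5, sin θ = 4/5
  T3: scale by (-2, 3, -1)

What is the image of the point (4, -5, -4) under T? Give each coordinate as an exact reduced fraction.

T1 rotate right-handed about the y-axis with cos θ = -8/17, sin θ = 15/17: (4, -5, -4) → (-92/17, -5, -28/17)
T2 rotate right-handed about the y-axis with cos θ = 3/5, sin θ = 4/5: (-92/17, -5, -28/17) → (-388/85, -5, 284/85)
T3 scale by (-2, 3, -1): (-388/85, -5, 284/85) → (776/85, -15, -284/85)

T(p) = (776/85, -15, -284/85)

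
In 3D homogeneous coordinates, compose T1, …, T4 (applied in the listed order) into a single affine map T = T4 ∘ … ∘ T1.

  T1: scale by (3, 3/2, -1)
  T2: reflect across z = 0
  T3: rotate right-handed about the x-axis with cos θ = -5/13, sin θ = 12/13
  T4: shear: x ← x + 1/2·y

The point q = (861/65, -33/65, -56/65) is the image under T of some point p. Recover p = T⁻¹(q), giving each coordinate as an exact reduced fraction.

T1 = [3 0 0 0; 0 3/2 0 0; 0 0 -1 0; 0 0 0 1]
T2·T1 = [3 0 0 0; 0 3/2 0 0; 0 0 1 0; 0 0 0 1]
T3·…·T1 = [3 0 0 0; 0 -15/26 -12/13 0; 0 18/13 -5/13 0; 0 0 0 1]
T4·…·T1 = [3 -15/52 -6/13 0; 0 -15/26 -12/13 0; 0 18/13 -5/13 0; 0 0 0 1]
det M = 9/2; M⁻¹ = [1/3 -1/6 0 0; 0 -10/39 8/13 0; 0 -12/13 -5/13 0; 0 0 0 1]
M⁻¹ · (861/65, -33/65, -56/65)ᵀ = (9/2, -2/5, 4/5)ᵀ

p = (9/2, -2/5, 4/5)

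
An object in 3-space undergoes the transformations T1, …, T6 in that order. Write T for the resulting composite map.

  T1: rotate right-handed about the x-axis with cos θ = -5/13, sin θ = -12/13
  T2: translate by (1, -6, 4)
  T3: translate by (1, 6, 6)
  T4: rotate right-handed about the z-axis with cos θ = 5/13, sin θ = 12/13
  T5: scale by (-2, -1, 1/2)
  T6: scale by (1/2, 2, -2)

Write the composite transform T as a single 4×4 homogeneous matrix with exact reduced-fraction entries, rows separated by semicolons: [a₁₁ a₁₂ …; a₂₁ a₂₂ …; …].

T = [-5/13 -60/169 144/169 -10/13; -24/13 50/169 -120/169 -48/13; 0 12/13 5/13 -10; 0 0 0 1]

T1 = [1 0 0 0; 0 -5/13 12/13 0; 0 -12/13 -5/13 0; 0 0 0 1]
T2·T1 = [1 0 0 1; 0 -5/13 12/13 -6; 0 -12/13 -5/13 4; 0 0 0 1]
T3·…·T1 = [1 0 0 2; 0 -5/13 12/13 0; 0 -12/13 -5/13 10; 0 0 0 1]
T4·…·T1 = [5/13 60/169 -144/169 10/13; 12/13 -25/169 60/169 24/13; 0 -12/13 -5/13 10; 0 0 0 1]
T5·…·T1 = [-10/13 -120/169 288/169 -20/13; -12/13 25/169 -60/169 -24/13; 0 -6/13 -5/26 5; 0 0 0 1]
T6·…·T1 = [-5/13 -60/169 144/169 -10/13; -24/13 50/169 -120/169 -48/13; 0 12/13 5/13 -10; 0 0 0 1]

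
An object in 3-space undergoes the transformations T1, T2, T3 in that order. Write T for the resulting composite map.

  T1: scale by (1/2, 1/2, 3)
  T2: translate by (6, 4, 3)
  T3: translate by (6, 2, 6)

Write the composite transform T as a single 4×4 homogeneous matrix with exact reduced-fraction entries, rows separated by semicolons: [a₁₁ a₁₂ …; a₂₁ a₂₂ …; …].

T = [1/2 0 0 12; 0 1/2 0 6; 0 0 3 9; 0 0 0 1]

T1 = [1/2 0 0 0; 0 1/2 0 0; 0 0 3 0; 0 0 0 1]
T2·T1 = [1/2 0 0 6; 0 1/2 0 4; 0 0 3 3; 0 0 0 1]
T3·…·T1 = [1/2 0 0 12; 0 1/2 0 6; 0 0 3 9; 0 0 0 1]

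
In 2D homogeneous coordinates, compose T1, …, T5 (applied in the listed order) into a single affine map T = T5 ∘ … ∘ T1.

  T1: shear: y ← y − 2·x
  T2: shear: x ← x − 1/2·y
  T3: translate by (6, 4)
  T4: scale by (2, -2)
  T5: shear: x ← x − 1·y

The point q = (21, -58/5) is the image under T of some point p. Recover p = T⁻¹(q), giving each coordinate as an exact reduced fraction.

p = (-2/5, 1)

T1 = [1 0 0; -2 1 0; 0 0 1]
T2·T1 = [2 -1/2 0; -2 1 0; 0 0 1]
T3·…·T1 = [2 -1/2 6; -2 1 4; 0 0 1]
T4·…·T1 = [4 -1 12; 4 -2 -8; 0 0 1]
T5·…·T1 = [0 1 20; 4 -2 -8; 0 0 1]
det M = -4; M⁻¹ = [1/2 1/4 -8; 1 0 -20; 0 0 1]
M⁻¹ · (21, -58/5)ᵀ = (-2/5, 1)ᵀ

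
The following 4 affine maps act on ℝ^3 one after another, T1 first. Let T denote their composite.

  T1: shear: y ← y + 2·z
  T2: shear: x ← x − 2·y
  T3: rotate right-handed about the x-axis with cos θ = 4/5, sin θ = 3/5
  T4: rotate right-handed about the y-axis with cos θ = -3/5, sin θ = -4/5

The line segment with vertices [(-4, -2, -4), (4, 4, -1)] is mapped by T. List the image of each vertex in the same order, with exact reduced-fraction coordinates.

T1 shear: y ← y + 2·z: (-4, -2, -4) → (-4, -10, -4); (4, 4, -1) → (4, 2, -1)
T2 shear: x ← x − 2·y: (-4, -10, -4) → (16, -10, -4); (4, 2, -1) → (0, 2, -1)
T3 rotate right-handed about the x-axis with cos θ = 4/5, sin θ = 3/5: (16, -10, -4) → (16, -28/5, -46/5); (0, 2, -1) → (0, 11/5, 2/5)
T4 rotate right-handed about the y-axis with cos θ = -3/5, sin θ = -4/5: (16, -28/5, -46/5) → (-56/25, -28/5, 458/25); (0, 11/5, 2/5) → (-8/25, 11/5, -6/25)

image vertices: (-56/25, -28/5, 458/25), (-8/25, 11/5, -6/25)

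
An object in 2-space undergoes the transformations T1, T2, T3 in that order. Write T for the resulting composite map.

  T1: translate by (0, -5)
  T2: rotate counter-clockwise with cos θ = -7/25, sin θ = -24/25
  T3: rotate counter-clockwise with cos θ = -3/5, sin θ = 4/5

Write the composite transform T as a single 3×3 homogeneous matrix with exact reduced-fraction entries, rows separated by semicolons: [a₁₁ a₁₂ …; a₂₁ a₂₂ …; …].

T1 = [1 0 0; 0 1 -5; 0 0 1]
T2·T1 = [-7/25 24/25 -24/5; -24/25 -7/25 7/5; 0 0 1]
T3·…·T1 = [117/125 -44/125 44/25; 44/125 117/125 -117/25; 0 0 1]

T = [117/125 -44/125 44/25; 44/125 117/125 -117/25; 0 0 1]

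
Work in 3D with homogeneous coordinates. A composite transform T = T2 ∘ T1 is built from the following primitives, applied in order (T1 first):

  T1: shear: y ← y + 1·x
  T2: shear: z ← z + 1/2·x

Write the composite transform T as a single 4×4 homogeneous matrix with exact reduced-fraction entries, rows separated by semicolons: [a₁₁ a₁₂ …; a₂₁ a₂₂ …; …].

T = [1 0 0 0; 1 1 0 0; 1/2 0 1 0; 0 0 0 1]

T1 = [1 0 0 0; 1 1 0 0; 0 0 1 0; 0 0 0 1]
T2·T1 = [1 0 0 0; 1 1 0 0; 1/2 0 1 0; 0 0 0 1]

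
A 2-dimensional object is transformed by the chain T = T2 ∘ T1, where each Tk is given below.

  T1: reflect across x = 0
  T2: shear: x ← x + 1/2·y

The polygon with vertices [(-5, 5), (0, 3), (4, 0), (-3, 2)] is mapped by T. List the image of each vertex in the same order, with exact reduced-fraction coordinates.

T1 reflect across x = 0: (-5, 5) → (5, 5); (0, 3) → (0, 3); (4, 0) → (-4, 0); (-3, 2) → (3, 2)
T2 shear: x ← x + 1/2·y: (5, 5) → (15/2, 5); (0, 3) → (3/2, 3); (-4, 0) → (-4, 0); (3, 2) → (4, 2)

image vertices: (15/2, 5), (3/2, 3), (-4, 0), (4, 2)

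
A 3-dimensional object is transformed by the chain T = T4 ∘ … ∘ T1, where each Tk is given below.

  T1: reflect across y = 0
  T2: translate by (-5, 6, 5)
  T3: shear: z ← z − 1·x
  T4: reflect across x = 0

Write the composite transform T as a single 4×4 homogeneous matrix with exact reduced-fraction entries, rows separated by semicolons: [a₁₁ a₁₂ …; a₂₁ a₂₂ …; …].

T1 = [1 0 0 0; 0 -1 0 0; 0 0 1 0; 0 0 0 1]
T2·T1 = [1 0 0 -5; 0 -1 0 6; 0 0 1 5; 0 0 0 1]
T3·…·T1 = [1 0 0 -5; 0 -1 0 6; -1 0 1 10; 0 0 0 1]
T4·…·T1 = [-1 0 0 5; 0 -1 0 6; -1 0 1 10; 0 0 0 1]

T = [-1 0 0 5; 0 -1 0 6; -1 0 1 10; 0 0 0 1]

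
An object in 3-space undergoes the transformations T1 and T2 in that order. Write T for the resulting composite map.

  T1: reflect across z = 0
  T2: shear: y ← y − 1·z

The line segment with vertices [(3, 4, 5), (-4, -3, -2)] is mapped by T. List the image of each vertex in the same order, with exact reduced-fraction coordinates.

T1 reflect across z = 0: (3, 4, 5) → (3, 4, -5); (-4, -3, -2) → (-4, -3, 2)
T2 shear: y ← y − 1·z: (3, 4, -5) → (3, 9, -5); (-4, -3, 2) → (-4, -5, 2)

image vertices: (3, 9, -5), (-4, -5, 2)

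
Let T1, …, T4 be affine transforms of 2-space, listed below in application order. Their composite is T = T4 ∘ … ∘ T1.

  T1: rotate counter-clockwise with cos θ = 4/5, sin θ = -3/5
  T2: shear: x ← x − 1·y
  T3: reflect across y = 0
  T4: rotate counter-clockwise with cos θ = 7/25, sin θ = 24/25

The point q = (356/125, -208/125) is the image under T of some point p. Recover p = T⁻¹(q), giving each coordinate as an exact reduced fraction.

T1 = [4/5 3/5 0; -3/5 4/5 0; 0 0 1]
T2·T1 = [7/5 -1/5 0; -3/5 4/5 0; 0 0 1]
T3·…·T1 = [7/5 -1/5 0; 3/5 -4/5 0; 0 0 1]
T4·…·T1 = [-23/125 89/125 0; 189/125 -52/125 0; 0 0 1]
det M = -1; M⁻¹ = [52/125 89/125 0; 189/125 23/125 0; 0 0 1]
M⁻¹ · (356/125, -208/125)ᵀ = (0, 4)ᵀ

p = (0, 4)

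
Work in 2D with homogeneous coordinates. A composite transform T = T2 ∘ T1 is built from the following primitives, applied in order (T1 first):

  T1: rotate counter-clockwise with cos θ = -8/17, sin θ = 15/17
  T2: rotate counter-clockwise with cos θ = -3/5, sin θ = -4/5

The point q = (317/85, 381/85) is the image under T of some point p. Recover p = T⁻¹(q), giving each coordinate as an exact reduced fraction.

p = (3, 5)

T1 = [-8/17 -15/17 0; 15/17 -8/17 0; 0 0 1]
T2·T1 = [84/85 13/85 0; -13/85 84/85 0; 0 0 1]
det M = 1; M⁻¹ = [84/85 -13/85 0; 13/85 84/85 0; 0 0 1]
M⁻¹ · (317/85, 381/85)ᵀ = (3, 5)ᵀ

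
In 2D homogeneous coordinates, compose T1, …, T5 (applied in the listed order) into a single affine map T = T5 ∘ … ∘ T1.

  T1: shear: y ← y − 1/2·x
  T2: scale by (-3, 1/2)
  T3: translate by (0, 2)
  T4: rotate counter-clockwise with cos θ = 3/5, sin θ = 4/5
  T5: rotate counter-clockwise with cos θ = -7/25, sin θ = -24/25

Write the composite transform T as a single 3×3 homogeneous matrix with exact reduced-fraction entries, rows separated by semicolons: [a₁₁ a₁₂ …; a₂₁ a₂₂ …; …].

T1 = [1 0 0; -1/2 1 0; 0 0 1]
T2·T1 = [-3 0 0; -1/4 1/2 0; 0 0 1]
T3·…·T1 = [-3 0 0; -1/4 1/2 2; 0 0 1]
T4·…·T1 = [-8/5 -2/5 -8/5; -51/20 3/10 6/5; 0 0 1]
T5·…·T1 = [-2 2/5 8/5; 9/4 3/10 6/5; 0 0 1]

T = [-2 2/5 8/5; 9/4 3/10 6/5; 0 0 1]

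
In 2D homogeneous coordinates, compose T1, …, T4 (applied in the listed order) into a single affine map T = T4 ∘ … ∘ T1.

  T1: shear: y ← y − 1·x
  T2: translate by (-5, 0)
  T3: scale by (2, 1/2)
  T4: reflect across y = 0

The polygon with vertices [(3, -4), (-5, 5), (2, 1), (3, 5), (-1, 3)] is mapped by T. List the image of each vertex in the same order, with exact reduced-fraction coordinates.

image vertices: (-4, 7/2), (-20, -5), (-6, 1/2), (-4, -1), (-12, -2)

T1 shear: y ← y − 1·x: (3, -4) → (3, -7); (-5, 5) → (-5, 10); (2, 1) → (2, -1); (3, 5) → (3, 2); (-1, 3) → (-1, 4)
T2 translate by (-5, 0): (3, -7) → (-2, -7); (-5, 10) → (-10, 10); (2, -1) → (-3, -1); (3, 2) → (-2, 2); (-1, 4) → (-6, 4)
T3 scale by (2, 1/2): (-2, -7) → (-4, -7/2); (-10, 10) → (-20, 5); (-3, -1) → (-6, -1/2); (-2, 2) → (-4, 1); (-6, 4) → (-12, 2)
T4 reflect across y = 0: (-4, -7/2) → (-4, 7/2); (-20, 5) → (-20, -5); (-6, -1/2) → (-6, 1/2); (-4, 1) → (-4, -1); (-12, 2) → (-12, -2)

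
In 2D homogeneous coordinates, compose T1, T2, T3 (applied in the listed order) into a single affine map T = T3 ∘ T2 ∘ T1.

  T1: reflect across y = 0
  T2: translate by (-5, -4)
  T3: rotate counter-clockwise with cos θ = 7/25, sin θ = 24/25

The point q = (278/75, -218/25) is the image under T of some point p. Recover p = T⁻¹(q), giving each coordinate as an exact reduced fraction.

p = (-7/3, 2)

T1 = [1 0 0; 0 -1 0; 0 0 1]
T2·T1 = [1 0 -5; 0 -1 -4; 0 0 1]
T3·…·T1 = [7/25 24/25 61/25; 24/25 -7/25 -148/25; 0 0 1]
det M = -1; M⁻¹ = [7/25 24/25 5; 24/25 -7/25 -4; 0 0 1]
M⁻¹ · (278/75, -218/25)ᵀ = (-7/3, 2)ᵀ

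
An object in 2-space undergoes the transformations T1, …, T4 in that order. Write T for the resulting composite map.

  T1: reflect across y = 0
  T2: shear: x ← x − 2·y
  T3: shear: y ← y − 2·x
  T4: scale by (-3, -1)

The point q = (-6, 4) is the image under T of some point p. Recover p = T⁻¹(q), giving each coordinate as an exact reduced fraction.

p = (2, 0)

T1 = [1 0 0; 0 -1 0; 0 0 1]
T2·T1 = [1 2 0; 0 -1 0; 0 0 1]
T3·…·T1 = [1 2 0; -2 -5 0; 0 0 1]
T4·…·T1 = [-3 -6 0; 2 5 0; 0 0 1]
det M = -3; M⁻¹ = [-5/3 -2 0; 2/3 1 0; 0 0 1]
M⁻¹ · (-6, 4)ᵀ = (2, 0)ᵀ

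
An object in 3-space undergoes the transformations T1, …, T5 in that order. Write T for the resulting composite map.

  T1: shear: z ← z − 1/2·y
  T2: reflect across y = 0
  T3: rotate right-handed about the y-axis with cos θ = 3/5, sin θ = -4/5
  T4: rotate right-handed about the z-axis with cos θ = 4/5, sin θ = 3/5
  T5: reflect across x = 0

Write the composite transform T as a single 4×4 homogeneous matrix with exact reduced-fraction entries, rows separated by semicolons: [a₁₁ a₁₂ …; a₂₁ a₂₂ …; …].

T = [-12/25 -23/25 16/25 0; 9/25 -14/25 -12/25 0; 4/5 -3/10 3/5 0; 0 0 0 1]

T1 = [1 0 0 0; 0 1 0 0; 0 -1/2 1 0; 0 0 0 1]
T2·T1 = [1 0 0 0; 0 -1 0 0; 0 -1/2 1 0; 0 0 0 1]
T3·…·T1 = [3/5 2/5 -4/5 0; 0 -1 0 0; 4/5 -3/10 3/5 0; 0 0 0 1]
T4·…·T1 = [12/25 23/25 -16/25 0; 9/25 -14/25 -12/25 0; 4/5 -3/10 3/5 0; 0 0 0 1]
T5·…·T1 = [-12/25 -23/25 16/25 0; 9/25 -14/25 -12/25 0; 4/5 -3/10 3/5 0; 0 0 0 1]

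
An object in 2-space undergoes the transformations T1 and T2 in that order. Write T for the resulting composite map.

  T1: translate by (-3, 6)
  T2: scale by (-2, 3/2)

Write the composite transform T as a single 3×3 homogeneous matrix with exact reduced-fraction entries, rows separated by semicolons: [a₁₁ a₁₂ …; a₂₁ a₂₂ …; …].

T = [-2 0 6; 0 3/2 9; 0 0 1]

T1 = [1 0 -3; 0 1 6; 0 0 1]
T2·T1 = [-2 0 6; 0 3/2 9; 0 0 1]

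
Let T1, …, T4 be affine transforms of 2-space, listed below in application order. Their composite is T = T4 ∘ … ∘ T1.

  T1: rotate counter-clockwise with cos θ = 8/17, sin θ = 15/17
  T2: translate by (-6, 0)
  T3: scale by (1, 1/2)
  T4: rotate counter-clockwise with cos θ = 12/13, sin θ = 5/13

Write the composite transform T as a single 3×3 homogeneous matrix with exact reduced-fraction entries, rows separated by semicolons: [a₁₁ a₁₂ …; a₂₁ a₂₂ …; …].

T = [9/34 -200/221 -72/13; 10/17 -27/221 -30/13; 0 0 1]

T1 = [8/17 -15/17 0; 15/17 8/17 0; 0 0 1]
T2·T1 = [8/17 -15/17 -6; 15/17 8/17 0; 0 0 1]
T3·…·T1 = [8/17 -15/17 -6; 15/34 4/17 0; 0 0 1]
T4·…·T1 = [9/34 -200/221 -72/13; 10/17 -27/221 -30/13; 0 0 1]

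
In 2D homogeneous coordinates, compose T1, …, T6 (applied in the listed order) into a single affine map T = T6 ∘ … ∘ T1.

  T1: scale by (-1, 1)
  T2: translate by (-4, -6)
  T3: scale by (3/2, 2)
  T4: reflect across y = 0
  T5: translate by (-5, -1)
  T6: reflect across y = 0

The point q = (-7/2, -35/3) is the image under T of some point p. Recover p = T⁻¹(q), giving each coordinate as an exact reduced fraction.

p = (-5, -1/3)

T1 = [-1 0 0; 0 1 0; 0 0 1]
T2·T1 = [-1 0 -4; 0 1 -6; 0 0 1]
T3·…·T1 = [-3/2 0 -6; 0 2 -12; 0 0 1]
T4·…·T1 = [-3/2 0 -6; 0 -2 12; 0 0 1]
T5·…·T1 = [-3/2 0 -11; 0 -2 11; 0 0 1]
T6·…·T1 = [-3/2 0 -11; 0 2 -11; 0 0 1]
det M = -3; M⁻¹ = [-2/3 0 -22/3; 0 1/2 11/2; 0 0 1]
M⁻¹ · (-7/2, -35/3)ᵀ = (-5, -1/3)ᵀ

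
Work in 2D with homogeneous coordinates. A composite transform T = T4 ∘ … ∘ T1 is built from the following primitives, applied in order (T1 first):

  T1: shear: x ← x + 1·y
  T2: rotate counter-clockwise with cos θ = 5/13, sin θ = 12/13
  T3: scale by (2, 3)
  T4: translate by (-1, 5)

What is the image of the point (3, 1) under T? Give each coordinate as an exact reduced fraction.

T1 shear: x ← x + 1·y: (3, 1) → (4, 1)
T2 rotate counter-clockwise with cos θ = 5/13, sin θ = 12/13: (4, 1) → (8/13, 53/13)
T3 scale by (2, 3): (8/13, 53/13) → (16/13, 159/13)
T4 translate by (-1, 5): (16/13, 159/13) → (3/13, 224/13)

T(p) = (3/13, 224/13)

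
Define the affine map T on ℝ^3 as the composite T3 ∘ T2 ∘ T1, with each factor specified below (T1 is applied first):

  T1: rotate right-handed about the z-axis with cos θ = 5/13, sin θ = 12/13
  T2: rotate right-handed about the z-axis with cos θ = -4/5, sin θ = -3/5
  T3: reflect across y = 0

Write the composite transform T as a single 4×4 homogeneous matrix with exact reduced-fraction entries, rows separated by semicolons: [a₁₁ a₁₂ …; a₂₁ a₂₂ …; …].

T1 = [5/13 -12/13 0 0; 12/13 5/13 0 0; 0 0 1 0; 0 0 0 1]
T2·T1 = [16/65 63/65 0 0; -63/65 16/65 0 0; 0 0 1 0; 0 0 0 1]
T3·…·T1 = [16/65 63/65 0 0; 63/65 -16/65 0 0; 0 0 1 0; 0 0 0 1]

T = [16/65 63/65 0 0; 63/65 -16/65 0 0; 0 0 1 0; 0 0 0 1]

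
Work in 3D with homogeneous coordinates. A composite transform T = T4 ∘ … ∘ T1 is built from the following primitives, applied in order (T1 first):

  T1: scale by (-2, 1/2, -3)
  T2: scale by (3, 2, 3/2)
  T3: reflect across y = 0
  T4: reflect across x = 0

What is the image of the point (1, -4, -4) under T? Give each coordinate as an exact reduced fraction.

T1 scale by (-2, 1/2, -3): (1, -4, -4) → (-2, -2, 12)
T2 scale by (3, 2, 3/2): (-2, -2, 12) → (-6, -4, 18)
T3 reflect across y = 0: (-6, -4, 18) → (-6, 4, 18)
T4 reflect across x = 0: (-6, 4, 18) → (6, 4, 18)

T(p) = (6, 4, 18)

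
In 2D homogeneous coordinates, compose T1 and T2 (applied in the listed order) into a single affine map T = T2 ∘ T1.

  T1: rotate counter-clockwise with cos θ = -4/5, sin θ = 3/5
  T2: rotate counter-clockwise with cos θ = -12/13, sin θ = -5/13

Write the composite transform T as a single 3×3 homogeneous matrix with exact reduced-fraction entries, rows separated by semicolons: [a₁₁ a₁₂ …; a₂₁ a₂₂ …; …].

T1 = [-4/5 -3/5 0; 3/5 -4/5 0; 0 0 1]
T2·T1 = [63/65 16/65 0; -16/65 63/65 0; 0 0 1]

T = [63/65 16/65 0; -16/65 63/65 0; 0 0 1]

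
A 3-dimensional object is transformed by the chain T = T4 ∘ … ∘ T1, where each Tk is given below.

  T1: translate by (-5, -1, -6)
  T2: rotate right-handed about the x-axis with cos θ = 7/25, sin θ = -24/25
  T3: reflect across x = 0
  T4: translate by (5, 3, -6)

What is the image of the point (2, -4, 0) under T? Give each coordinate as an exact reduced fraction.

T(p) = (8, -104/25, -72/25)

T1 translate by (-5, -1, -6): (2, -4, 0) → (-3, -5, -6)
T2 rotate right-handed about the x-axis with cos θ = 7/25, sin θ = -24/25: (-3, -5, -6) → (-3, -179/25, 78/25)
T3 reflect across x = 0: (-3, -179/25, 78/25) → (3, -179/25, 78/25)
T4 translate by (5, 3, -6): (3, -179/25, 78/25) → (8, -104/25, -72/25)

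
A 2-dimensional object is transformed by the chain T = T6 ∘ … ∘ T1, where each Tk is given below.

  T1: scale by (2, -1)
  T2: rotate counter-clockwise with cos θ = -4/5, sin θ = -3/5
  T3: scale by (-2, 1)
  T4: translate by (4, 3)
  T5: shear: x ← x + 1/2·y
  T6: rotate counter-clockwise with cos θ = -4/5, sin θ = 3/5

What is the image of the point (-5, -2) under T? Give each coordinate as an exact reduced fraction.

T1 scale by (2, -1): (-5, -2) → (-10, 2)
T2 rotate counter-clockwise with cos θ = -4/5, sin θ = -3/5: (-10, 2) → (46/5, 22/5)
T3 scale by (-2, 1): (46/5, 22/5) → (-92/5, 22/5)
T4 translate by (4, 3): (-92/5, 22/5) → (-72/5, 37/5)
T5 shear: x ← x + 1/2·y: (-72/5, 37/5) → (-107/10, 37/5)
T6 rotate counter-clockwise with cos θ = -4/5, sin θ = 3/5: (-107/10, 37/5) → (103/25, -617/50)

T(p) = (103/25, -617/50)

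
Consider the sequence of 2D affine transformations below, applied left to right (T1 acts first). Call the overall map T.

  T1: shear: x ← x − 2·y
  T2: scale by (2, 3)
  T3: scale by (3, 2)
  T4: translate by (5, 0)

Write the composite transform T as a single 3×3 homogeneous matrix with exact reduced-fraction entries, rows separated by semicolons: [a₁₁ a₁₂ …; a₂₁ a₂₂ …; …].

T = [6 -12 5; 0 6 0; 0 0 1]

T1 = [1 -2 0; 0 1 0; 0 0 1]
T2·T1 = [2 -4 0; 0 3 0; 0 0 1]
T3·…·T1 = [6 -12 0; 0 6 0; 0 0 1]
T4·…·T1 = [6 -12 5; 0 6 0; 0 0 1]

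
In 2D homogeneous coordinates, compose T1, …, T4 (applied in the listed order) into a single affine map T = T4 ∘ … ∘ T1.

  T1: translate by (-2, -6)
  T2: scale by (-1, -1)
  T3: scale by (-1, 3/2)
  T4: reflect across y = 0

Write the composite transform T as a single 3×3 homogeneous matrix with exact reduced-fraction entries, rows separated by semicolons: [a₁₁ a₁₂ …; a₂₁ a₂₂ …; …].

T = [1 0 -2; 0 3/2 -9; 0 0 1]

T1 = [1 0 -2; 0 1 -6; 0 0 1]
T2·T1 = [-1 0 2; 0 -1 6; 0 0 1]
T3·…·T1 = [1 0 -2; 0 -3/2 9; 0 0 1]
T4·…·T1 = [1 0 -2; 0 3/2 -9; 0 0 1]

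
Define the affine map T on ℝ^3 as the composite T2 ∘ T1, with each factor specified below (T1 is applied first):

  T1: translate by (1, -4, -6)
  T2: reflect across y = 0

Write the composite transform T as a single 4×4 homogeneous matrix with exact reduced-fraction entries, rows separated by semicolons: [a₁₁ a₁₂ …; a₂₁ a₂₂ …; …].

T1 = [1 0 0 1; 0 1 0 -4; 0 0 1 -6; 0 0 0 1]
T2·T1 = [1 0 0 1; 0 -1 0 4; 0 0 1 -6; 0 0 0 1]

T = [1 0 0 1; 0 -1 0 4; 0 0 1 -6; 0 0 0 1]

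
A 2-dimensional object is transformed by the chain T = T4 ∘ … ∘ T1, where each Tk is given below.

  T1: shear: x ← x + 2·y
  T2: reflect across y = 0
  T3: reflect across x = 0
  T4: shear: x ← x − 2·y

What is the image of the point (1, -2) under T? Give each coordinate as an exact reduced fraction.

T(p) = (-1, 2)

T1 shear: x ← x + 2·y: (1, -2) → (-3, -2)
T2 reflect across y = 0: (-3, -2) → (-3, 2)
T3 reflect across x = 0: (-3, 2) → (3, 2)
T4 shear: x ← x − 2·y: (3, 2) → (-1, 2)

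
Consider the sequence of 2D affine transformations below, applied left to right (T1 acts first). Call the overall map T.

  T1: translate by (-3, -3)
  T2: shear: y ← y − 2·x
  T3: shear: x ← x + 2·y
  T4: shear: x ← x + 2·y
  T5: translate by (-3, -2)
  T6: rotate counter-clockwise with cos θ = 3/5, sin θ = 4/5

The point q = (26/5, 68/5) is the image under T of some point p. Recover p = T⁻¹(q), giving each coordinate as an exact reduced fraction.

T1 = [1 0 -3; 0 1 -3; 0 0 1]
T2·T1 = [1 0 -3; -2 1 3; 0 0 1]
T3·…·T1 = [-3 2 3; -2 1 3; 0 0 1]
T4·…·T1 = [-7 4 9; -2 1 3; 0 0 1]
T5·…·T1 = [-7 4 6; -2 1 1; 0 0 1]
T6·…·T1 = [-13/5 8/5 14/5; -34/5 19/5 27/5; 0 0 1]
det M = 1; M⁻¹ = [19/5 -8/5 -2; 34/5 -13/5 -5; 0 0 1]
M⁻¹ · (26/5, 68/5)ᵀ = (-4, -5)ᵀ

p = (-4, -5)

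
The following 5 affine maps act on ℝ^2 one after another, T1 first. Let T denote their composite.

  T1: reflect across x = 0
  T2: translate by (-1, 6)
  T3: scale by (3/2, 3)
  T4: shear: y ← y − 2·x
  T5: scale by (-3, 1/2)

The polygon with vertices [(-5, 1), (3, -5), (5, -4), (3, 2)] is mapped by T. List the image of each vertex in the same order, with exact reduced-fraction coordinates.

image vertices: (-18, 9/2), (18, 15/2), (27, 12), (18, 18)

T1 reflect across x = 0: (-5, 1) → (5, 1); (3, -5) → (-3, -5); (5, -4) → (-5, -4); (3, 2) → (-3, 2)
T2 translate by (-1, 6): (5, 1) → (4, 7); (-3, -5) → (-4, 1); (-5, -4) → (-6, 2); (-3, 2) → (-4, 8)
T3 scale by (3/2, 3): (4, 7) → (6, 21); (-4, 1) → (-6, 3); (-6, 2) → (-9, 6); (-4, 8) → (-6, 24)
T4 shear: y ← y − 2·x: (6, 21) → (6, 9); (-6, 3) → (-6, 15); (-9, 6) → (-9, 24); (-6, 24) → (-6, 36)
T5 scale by (-3, 1/2): (6, 9) → (-18, 9/2); (-6, 15) → (18, 15/2); (-9, 24) → (27, 12); (-6, 36) → (18, 18)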